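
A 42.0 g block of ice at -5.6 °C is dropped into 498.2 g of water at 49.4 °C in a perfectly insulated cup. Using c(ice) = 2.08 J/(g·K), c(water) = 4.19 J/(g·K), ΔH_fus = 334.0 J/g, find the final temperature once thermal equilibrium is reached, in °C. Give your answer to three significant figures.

Heat to bring ice to 0 °C and melt it: q₁ = 42.0×2.08×5.6 + 42.0×334.0 = 14517 J
Heat the water can supply cooling to 0 °C: 498.2×4.19×49.4 = 103120 J > q₁, so all ice melts.
Energy balance: 498.2×4.19×(49.4 − T) = 14517 + 42.0×4.19×(T − 0)
2087.458(49.4 − T) = 14517 + 175.98 T
103120 − 14517 = 2263.438 T
T = 88603 / 2263.438 = 39.145 °C

T_f = 39.1 °C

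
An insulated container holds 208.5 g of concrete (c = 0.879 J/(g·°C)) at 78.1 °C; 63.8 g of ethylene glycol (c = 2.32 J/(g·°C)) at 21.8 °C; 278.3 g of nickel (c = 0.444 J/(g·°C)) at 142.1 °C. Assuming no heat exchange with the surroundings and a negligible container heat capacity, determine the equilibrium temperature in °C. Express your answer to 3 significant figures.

Σ mᵢcᵢ(T − Tᵢ) = 0  ⇒  T = Σ mᵢcᵢTᵢ / Σ mᵢcᵢ
Σ mᵢcᵢ = 208.5×0.879 + 63.8×2.32 + 278.3×0.444 = 454.8527
Σ mᵢcᵢTᵢ = 183.2715×78.1 + 148.016×21.8 + 123.5652×142.1 = 35099
T = 35099 / 454.8527 = 77.17 °C

T_f = 77.2 °C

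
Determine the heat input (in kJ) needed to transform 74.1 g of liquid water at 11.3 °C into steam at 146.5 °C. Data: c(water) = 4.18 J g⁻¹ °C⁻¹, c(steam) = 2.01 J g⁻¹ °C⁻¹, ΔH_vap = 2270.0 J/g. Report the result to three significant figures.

q1 (heat water 11.3→100.0 °C): 74.1 × 4.18 × 88.7 = 27474 J
q2 (vaporize at 100 °C): 74.1 × 2270.0 = 168207 J
q3 (heat steam 100.0→146.5 °C): 74.1 × 2.01 × 46.5 = 6926 J
Total: 27474 + 168207 + 6926 = 202607 J = 203 kJ

q = 203 kJ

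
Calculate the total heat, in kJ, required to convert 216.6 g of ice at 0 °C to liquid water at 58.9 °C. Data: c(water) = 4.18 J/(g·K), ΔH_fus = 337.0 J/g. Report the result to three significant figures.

q = 126 kJ

q1 (melt at 0 °C): 216.6 × 337.0 = 72994 J
q2 (heat water 0.0→58.9 °C): 216.6 × 4.18 × 58.9 = 53327 J
Total: 72994 + 53327 = 126321 J = 126 kJ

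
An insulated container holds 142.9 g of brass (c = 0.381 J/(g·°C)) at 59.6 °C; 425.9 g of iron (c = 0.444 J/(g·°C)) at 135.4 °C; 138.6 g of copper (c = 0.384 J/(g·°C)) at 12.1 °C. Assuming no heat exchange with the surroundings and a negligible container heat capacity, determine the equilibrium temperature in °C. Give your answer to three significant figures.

Σ mᵢcᵢ(T − Tᵢ) = 0  ⇒  T = Σ mᵢcᵢTᵢ / Σ mᵢcᵢ
Σ mᵢcᵢ = 142.9×0.381 + 425.9×0.444 + 138.6×0.384 = 296.7669
Σ mᵢcᵢTᵢ = 54.4449×59.6 + 189.0996×135.4 + 53.2224×12.1 = 29493
T = 29493 / 296.7669 = 99.38 °C

T_f = 99.4 °C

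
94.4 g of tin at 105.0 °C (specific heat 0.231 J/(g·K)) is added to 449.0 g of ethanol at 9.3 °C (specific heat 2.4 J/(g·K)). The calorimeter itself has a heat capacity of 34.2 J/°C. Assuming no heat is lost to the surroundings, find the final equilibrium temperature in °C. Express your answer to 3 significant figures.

T_f = 11.1 °C

Heat lost by tin = heat gained by ethanol + calorimeter.
(94.4)(0.231)(105.0 − T) = [(449.0)(2.4) + 34.2](T − 9.3)
21.8064 (105.0 − T) = 1111.8 (T − 9.3)
2289.7 − 21.8064 T = 1111.8 T − 10340
12629.7 = 1133.6064 T
T = 11.14 °C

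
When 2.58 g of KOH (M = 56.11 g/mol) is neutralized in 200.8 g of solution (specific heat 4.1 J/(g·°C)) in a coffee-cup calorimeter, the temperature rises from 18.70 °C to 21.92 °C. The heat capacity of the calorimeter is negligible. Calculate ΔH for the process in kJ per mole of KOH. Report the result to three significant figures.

|ΔT| = |21.92 − 18.70| = 3.22 °C
|q_surr| = (200.8 × 4.1) × 3.22 = 823.28 × 3.22 = 2651 J
n(KOH) = 2.58 / 56.11 = 0.04598 mol
Temperature rose, so q_rxn = −|q_surr| = -2.651 kJ
ΔH = q_rxn / n = -57.66 kJ/mol

ΔH = -57.7 kJ/mol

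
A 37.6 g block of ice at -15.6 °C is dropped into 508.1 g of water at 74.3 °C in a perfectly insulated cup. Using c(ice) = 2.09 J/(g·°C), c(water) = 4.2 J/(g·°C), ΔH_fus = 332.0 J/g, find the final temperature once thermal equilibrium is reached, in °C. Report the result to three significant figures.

T_f = 63.2 °C

Heat to bring ice to 0 °C and melt it: q₁ = 37.6×2.09×15.6 + 37.6×332.0 = 13709 J
Heat the water can supply cooling to 0 °C: 508.1×4.2×74.3 = 158558 J > q₁, so all ice melts.
Energy balance: 508.1×4.2×(74.3 − T) = 13709 + 37.6×4.2×(T − 0)
2134.02(74.3 − T) = 13709 + 157.92 T
158558 − 13709 = 2291.94 T
T = 144849 / 2291.94 = 63.20 °C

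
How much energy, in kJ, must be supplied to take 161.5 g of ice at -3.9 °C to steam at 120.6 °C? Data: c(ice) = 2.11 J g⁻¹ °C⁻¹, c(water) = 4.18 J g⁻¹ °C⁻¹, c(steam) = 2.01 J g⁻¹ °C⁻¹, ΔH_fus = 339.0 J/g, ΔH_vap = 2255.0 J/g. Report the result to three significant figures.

q1 (heat ice -3.9→0.0 °C): 161.5 × 2.11 × 3.9 = 1329 J
q2 (melt at 0 °C): 161.5 × 339.0 = 54749 J
q3 (heat water 0.0→100.0 °C): 161.5 × 4.18 × 100.0 = 67507 J
q4 (vaporize at 100 °C): 161.5 × 2255.0 = 364183 J
q5 (heat steam 100.0→120.6 °C): 161.5 × 2.01 × 20.6 = 6687 J
Total: 1329 + 54749 + 67507 + 364183 + 6687 = 494455 J = 494 kJ

q = 494 kJ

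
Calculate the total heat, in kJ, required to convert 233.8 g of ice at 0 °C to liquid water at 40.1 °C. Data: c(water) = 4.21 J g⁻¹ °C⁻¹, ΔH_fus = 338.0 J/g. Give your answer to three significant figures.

q = 118 kJ

q1 (melt at 0 °C): 233.8 × 338.0 = 79024 J
q2 (heat water 0.0→40.1 °C): 233.8 × 4.21 × 40.1 = 39470 J
Total: 79024 + 39470 = 118494 J = 118 kJ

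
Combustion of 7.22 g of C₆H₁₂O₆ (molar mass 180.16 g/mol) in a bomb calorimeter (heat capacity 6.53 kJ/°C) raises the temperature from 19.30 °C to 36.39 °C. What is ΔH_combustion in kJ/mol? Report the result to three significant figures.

ΔH = -2780 kJ/mol

ΔT = 36.39 − 19.30 = 17.09 °C
q_cal = C_cal × ΔT = 6.53 × 17.09 = 111.5977 kJ
n = 7.22 / 180.16 = 0.04008 mol
q_rxn = −q_cal = -111.5977 kJ
ΔH = -111.5977 / 0.04008 = -2784 kJ/mol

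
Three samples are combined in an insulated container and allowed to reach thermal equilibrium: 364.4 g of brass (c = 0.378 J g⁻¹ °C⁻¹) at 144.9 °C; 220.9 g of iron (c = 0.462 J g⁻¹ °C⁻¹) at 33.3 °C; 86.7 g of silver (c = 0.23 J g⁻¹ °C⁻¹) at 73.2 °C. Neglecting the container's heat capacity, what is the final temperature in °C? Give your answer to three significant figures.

Σ mᵢcᵢ(T − Tᵢ) = 0  ⇒  T = Σ mᵢcᵢTᵢ / Σ mᵢcᵢ
Σ mᵢcᵢ = 364.4×0.378 + 220.9×0.462 + 86.7×0.23 = 259.7400
Σ mᵢcᵢTᵢ = 137.7432×144.9 + 102.0558×33.3 + 19.941×73.2 = 24817
T = 24817 / 259.7400 = 95.546 °C

T_f = 95.5 °C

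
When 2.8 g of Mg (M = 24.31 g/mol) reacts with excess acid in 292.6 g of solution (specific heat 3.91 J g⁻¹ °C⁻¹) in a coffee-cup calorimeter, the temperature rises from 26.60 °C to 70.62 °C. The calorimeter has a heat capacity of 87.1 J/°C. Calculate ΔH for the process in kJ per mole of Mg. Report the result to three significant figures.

|ΔT| = |70.62 − 26.60| = 44.02 °C
|q_surr| = (292.6 × 3.91 + 87.1) × 44.02 = 1231.166 × 44.02 = 54196 J
n(Mg) = 2.8 / 24.31 = 0.11518 mol
Temperature rose, so q_rxn = −|q_surr| = -54.196 kJ
ΔH = q_rxn / n = -470.5 kJ/mol

ΔH = -471 kJ/mol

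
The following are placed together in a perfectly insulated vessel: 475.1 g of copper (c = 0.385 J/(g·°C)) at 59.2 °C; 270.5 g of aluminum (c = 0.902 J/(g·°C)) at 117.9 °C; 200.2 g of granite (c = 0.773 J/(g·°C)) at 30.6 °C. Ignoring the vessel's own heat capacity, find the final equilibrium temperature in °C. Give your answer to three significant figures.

Σ mᵢcᵢ(T − Tᵢ) = 0  ⇒  T = Σ mᵢcᵢTᵢ / Σ mᵢcᵢ
Σ mᵢcᵢ = 475.1×0.385 + 270.5×0.902 + 200.2×0.773 = 581.6591
Σ mᵢcᵢTᵢ = 182.9135×59.2 + 243.991×117.9 + 154.7546×30.6 = 44331
T = 44331 / 581.6591 = 76.21 °C

T_f = 76.2 °C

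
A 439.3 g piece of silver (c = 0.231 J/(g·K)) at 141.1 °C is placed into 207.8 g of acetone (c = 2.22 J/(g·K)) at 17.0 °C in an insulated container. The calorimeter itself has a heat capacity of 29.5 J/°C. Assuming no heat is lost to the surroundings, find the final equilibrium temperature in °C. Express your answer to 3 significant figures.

Heat lost by silver = heat gained by acetone + calorimeter.
(439.3)(0.231)(141.1 − T) = [(207.8)(2.22) + 29.5](T − 17.0)
101.4783 (141.1 − T) = 490.816 (T − 17.0)
14319 − 101.4783 T = 490.816 T − 8343.9
22662.9 = 592.2943 T
T = 38.26 °C

T_f = 38.3 °C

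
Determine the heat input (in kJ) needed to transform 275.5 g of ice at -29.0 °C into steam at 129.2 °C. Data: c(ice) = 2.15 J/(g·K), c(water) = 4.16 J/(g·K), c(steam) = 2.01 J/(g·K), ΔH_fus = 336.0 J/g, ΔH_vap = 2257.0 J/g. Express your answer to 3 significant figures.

q1 (heat ice -29.0→0.0 °C): 275.5 × 2.15 × 29.0 = 17177 J
q2 (melt at 0 °C): 275.5 × 336.0 = 92568 J
q3 (heat water 0.0→100.0 °C): 275.5 × 4.16 × 100.0 = 114608 J
q4 (vaporize at 100 °C): 275.5 × 2257.0 = 621804 J
q5 (heat steam 100.0→129.2 °C): 275.5 × 2.01 × 29.2 = 16170 J
Total: 17177 + 92568 + 114608 + 621804 + 16170 = 862327 J = 862 kJ

q = 862 kJ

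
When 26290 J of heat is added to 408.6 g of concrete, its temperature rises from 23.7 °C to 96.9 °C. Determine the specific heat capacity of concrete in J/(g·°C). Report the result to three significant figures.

c = q / (m ΔT) = 26290 / (408.6 × 73.2)
c = 26290 / 29909.52 = 0.879 J/(g·°C)

c = 0.879 J/(g·°C)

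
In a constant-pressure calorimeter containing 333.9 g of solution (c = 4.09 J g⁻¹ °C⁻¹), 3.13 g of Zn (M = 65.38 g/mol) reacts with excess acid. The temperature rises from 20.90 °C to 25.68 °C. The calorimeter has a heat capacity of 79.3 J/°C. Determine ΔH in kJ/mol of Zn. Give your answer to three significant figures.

|ΔT| = |25.68 − 20.90| = 4.78 °C
|q_surr| = (333.9 × 4.09 + 79.3) × 4.78 = 1444.951 × 4.78 = 6907 J
n(Zn) = 3.13 / 65.38 = 0.04787 mol
Temperature rose, so q_rxn = −|q_surr| = -6.907 kJ
ΔH = q_rxn / n = -144.3 kJ/mol

ΔH = -144 kJ/mol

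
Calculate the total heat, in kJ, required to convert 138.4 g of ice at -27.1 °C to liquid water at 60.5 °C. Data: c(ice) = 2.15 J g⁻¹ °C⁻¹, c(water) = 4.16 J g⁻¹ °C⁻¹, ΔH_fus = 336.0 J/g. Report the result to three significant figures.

q = 89.4 kJ

q1 (heat ice -27.1→0.0 °C): 138.4 × 2.15 × 27.1 = 8064 J
q2 (melt at 0 °C): 138.4 × 336.0 = 46502 J
q3 (heat water 0.0→60.5 °C): 138.4 × 4.16 × 60.5 = 34833 J
Total: 8064 + 46502 + 34833 = 89399 J = 89.4 kJ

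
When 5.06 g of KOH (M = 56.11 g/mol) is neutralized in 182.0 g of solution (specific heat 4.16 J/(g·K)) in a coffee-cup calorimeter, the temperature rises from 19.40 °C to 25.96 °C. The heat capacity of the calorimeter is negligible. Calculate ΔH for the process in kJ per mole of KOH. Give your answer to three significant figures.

ΔH = -55.1 kJ/mol

|ΔT| = |25.96 − 19.40| = 6.56 °C
|q_surr| = (182.0 × 4.16) × 6.56 = 757.12 × 6.56 = 4967 J
n(KOH) = 5.06 / 56.11 = 0.09018 mol
Temperature rose, so q_rxn = −|q_surr| = -4.967 kJ
ΔH = q_rxn / n = -55.08 kJ/mol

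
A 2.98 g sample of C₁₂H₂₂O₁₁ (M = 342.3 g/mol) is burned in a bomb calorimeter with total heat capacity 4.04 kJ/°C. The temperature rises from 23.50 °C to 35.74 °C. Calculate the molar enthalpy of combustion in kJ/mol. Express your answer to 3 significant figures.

ΔT = 35.74 − 23.50 = 12.24 °C
q_cal = C_cal × ΔT = 4.04 × 12.24 = 49.4496 kJ
n = 2.98 / 342.3 = 0.008706 mol
q_rxn = −q_cal = -49.4496 kJ
ΔH = -49.4496 / 0.008706 = -5680 kJ/mol

ΔH = -5680 kJ/mol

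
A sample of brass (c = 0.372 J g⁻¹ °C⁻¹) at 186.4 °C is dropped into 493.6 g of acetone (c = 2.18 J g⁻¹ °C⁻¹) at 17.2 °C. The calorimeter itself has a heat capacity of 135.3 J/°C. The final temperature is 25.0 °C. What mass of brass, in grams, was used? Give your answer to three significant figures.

m = 157 g

q_gained = (493.6 × 2.18 + 135.3) × (25.0 − 17.2) = 9449 J
q_lost = m × 0.372 × (186.4 − 25.0) = 60.0408 m
m = 9449 / 60.0408 = 157 g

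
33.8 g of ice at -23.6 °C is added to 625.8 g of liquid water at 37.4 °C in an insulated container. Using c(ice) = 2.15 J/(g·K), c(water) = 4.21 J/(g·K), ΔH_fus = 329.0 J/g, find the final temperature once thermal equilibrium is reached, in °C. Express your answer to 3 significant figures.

Heat to bring ice to 0 °C and melt it: q₁ = 33.8×2.15×23.6 + 33.8×329.0 = 12835 J
Heat the water can supply cooling to 0 °C: 625.8×4.21×37.4 = 98534.7 J > q₁, so all ice melts.
Energy balance: 625.8×4.21×(37.4 − T) = 12835 + 33.8×4.21×(T − 0)
2634.618(37.4 − T) = 12835 + 142.298 T
98534.7 − 12835 = 2776.916 T
T = 85699.7 / 2776.916 = 30.86 °C

T_f = 30.9 °C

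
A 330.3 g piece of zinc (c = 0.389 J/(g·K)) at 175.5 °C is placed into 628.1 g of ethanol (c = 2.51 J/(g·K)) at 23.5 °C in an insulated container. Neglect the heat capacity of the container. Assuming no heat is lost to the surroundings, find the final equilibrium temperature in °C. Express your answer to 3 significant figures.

Heat lost by zinc = heat gained by ethanol.
(330.3)(0.389)(175.5 − T) = (628.1)(2.51)(T − 23.5)
128.4867 (175.5 − T) = 1576.531 (T − 23.5)
22549 − 128.4867 T = 1576.531 T − 37048
59597 = 1705.0177 T
T = 34.95 °C

T_f = 35.0 °C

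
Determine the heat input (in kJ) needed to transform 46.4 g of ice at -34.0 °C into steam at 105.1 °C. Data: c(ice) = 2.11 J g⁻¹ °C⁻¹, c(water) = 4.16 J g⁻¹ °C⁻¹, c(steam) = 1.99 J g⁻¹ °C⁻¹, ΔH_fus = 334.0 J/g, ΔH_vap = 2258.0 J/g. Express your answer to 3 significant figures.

q1 (heat ice -34.0→0.0 °C): 46.4 × 2.11 × 34.0 = 3329 J
q2 (melt at 0 °C): 46.4 × 334.0 = 15498 J
q3 (heat water 0.0→100.0 °C): 46.4 × 4.16 × 100.0 = 19302 J
q4 (vaporize at 100 °C): 46.4 × 2258.0 = 104771 J
q5 (heat steam 100.0→105.1 °C): 46.4 × 1.99 × 5.1 = 471 J
Total: 3329 + 15498 + 19302 + 104771 + 471 = 143371 J = 143 kJ

q = 143 kJ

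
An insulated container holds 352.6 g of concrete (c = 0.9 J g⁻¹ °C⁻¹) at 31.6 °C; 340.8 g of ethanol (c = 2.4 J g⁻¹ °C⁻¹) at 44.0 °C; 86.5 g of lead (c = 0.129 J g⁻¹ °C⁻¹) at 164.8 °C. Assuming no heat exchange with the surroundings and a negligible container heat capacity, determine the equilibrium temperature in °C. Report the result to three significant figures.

T_f = 41.7 °C

Σ mᵢcᵢ(T − Tᵢ) = 0  ⇒  T = Σ mᵢcᵢTᵢ / Σ mᵢcᵢ
Σ mᵢcᵢ = 352.6×0.9 + 340.8×2.4 + 86.5×0.129 = 1146.4185
Σ mᵢcᵢTᵢ = 317.34×31.6 + 817.92×44.0 + 11.1585×164.8 = 47855
T = 47855 / 1146.4185 = 41.74 °C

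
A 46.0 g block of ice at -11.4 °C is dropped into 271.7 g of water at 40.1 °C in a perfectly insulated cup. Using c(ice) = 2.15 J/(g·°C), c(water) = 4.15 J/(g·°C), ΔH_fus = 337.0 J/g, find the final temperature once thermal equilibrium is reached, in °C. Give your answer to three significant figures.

T_f = 21.7 °C

Heat to bring ice to 0 °C and melt it: q₁ = 46.0×2.15×11.4 + 46.0×337.0 = 16629 J
Heat the water can supply cooling to 0 °C: 271.7×4.15×40.1 = 45215.0 J > q₁, so all ice melts.
Energy balance: 271.7×4.15×(40.1 − T) = 16629 + 46.0×4.15×(T − 0)
1127.555(40.1 − T) = 16629 + 190.9 T
45215.0 − 16629 = 1318.455 T
T = 28586.0 / 1318.455 = 21.68 °C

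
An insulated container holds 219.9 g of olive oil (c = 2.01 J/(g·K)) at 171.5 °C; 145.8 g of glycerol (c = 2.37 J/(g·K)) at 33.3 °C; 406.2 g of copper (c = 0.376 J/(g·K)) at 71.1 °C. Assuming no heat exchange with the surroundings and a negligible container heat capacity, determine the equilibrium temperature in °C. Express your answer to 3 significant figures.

Σ mᵢcᵢ(T − Tᵢ) = 0  ⇒  T = Σ mᵢcᵢTᵢ / Σ mᵢcᵢ
Σ mᵢcᵢ = 219.9×2.01 + 145.8×2.37 + 406.2×0.376 = 940.2762
Σ mᵢcᵢTᵢ = 441.999×171.5 + 345.546×33.3 + 152.7312×71.1 = 98169
T = 98169 / 940.2762 = 104.4 °C

T_f = 104 °C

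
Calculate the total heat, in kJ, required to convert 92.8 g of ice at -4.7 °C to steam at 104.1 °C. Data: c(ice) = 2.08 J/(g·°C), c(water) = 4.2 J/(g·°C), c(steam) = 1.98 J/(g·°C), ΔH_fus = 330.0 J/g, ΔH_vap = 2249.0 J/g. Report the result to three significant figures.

q = 280 kJ

q1 (heat ice -4.7→0.0 °C): 92.8 × 2.08 × 4.7 = 907 J
q2 (melt at 0 °C): 92.8 × 330.0 = 30624 J
q3 (heat water 0.0→100.0 °C): 92.8 × 4.2 × 100.0 = 38976 J
q4 (vaporize at 100 °C): 92.8 × 2249.0 = 208707 J
q5 (heat steam 100.0→104.1 °C): 92.8 × 1.98 × 4.1 = 753 J
Total: 907 + 30624 + 38976 + 208707 + 753 = 279967 J = 280 kJ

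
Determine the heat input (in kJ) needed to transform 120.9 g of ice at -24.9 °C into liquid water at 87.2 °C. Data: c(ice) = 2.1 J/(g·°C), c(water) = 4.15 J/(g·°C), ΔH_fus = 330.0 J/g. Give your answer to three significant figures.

q1 (heat ice -24.9→0.0 °C): 120.9 × 2.1 × 24.9 = 6322 J
q2 (melt at 0 °C): 120.9 × 330.0 = 39897 J
q3 (heat water 0.0→87.2 °C): 120.9 × 4.15 × 87.2 = 43751 J
Total: 6322 + 39897 + 43751 = 89970 J = 90.0 kJ

q = 90.0 kJ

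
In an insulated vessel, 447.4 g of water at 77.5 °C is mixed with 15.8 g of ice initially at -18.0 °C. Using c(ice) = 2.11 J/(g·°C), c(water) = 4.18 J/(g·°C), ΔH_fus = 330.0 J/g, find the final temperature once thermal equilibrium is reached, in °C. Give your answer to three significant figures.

T_f = 71.9 °C

Heat to bring ice to 0 °C and melt it: q₁ = 15.8×2.11×18.0 + 15.8×330.0 = 5814.1 J
Heat the water can supply cooling to 0 °C: 447.4×4.18×77.5 = 144935 J > q₁, so all ice melts.
Energy balance: 447.4×4.18×(77.5 − T) = 5814.1 + 15.8×4.18×(T − 0)
1870.132(77.5 − T) = 5814.1 + 66.044 T
144935 − 5814.1 = 1936.176 T
T = 139120.9 / 1936.176 = 71.85 °C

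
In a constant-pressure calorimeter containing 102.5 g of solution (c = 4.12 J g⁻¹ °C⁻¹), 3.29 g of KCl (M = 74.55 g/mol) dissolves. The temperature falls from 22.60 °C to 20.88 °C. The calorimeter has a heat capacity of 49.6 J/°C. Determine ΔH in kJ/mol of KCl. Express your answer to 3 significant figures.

ΔH = 18.4 kJ/mol

|ΔT| = |20.88 − 22.60| = 1.72 °C
|q_surr| = (102.5 × 4.12 + 49.6) × 1.72 = 471.9 × 1.72 = 811.7 J
n(KCl) = 3.29 / 74.55 = 0.04413 mol
Temperature fell, so q_rxn = +|q_surr| = 0.8117 kJ
ΔH = q_rxn / n = 18.39 kJ/mol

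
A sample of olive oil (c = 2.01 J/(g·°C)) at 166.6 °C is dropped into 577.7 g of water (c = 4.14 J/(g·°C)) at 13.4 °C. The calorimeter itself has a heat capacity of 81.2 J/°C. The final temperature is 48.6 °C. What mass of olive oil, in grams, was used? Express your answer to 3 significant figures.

m = 367 g

q_gained = (577.7 × 4.14 + 81.2) × (48.6 − 13.4) = 87050 J
q_lost = m × 2.01 × (166.6 − 48.6) = 237.18 m
m = 87050 / 237.18 = 367 g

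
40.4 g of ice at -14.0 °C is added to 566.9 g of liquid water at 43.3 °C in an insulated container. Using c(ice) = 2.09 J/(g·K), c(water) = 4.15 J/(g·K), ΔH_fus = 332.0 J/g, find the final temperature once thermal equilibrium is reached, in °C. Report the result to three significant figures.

Heat to bring ice to 0 °C and melt it: q₁ = 40.4×2.09×14.0 + 40.4×332.0 = 14595 J
Heat the water can supply cooling to 0 °C: 566.9×4.15×43.3 = 101869 J > q₁, so all ice melts.
Energy balance: 566.9×4.15×(43.3 − T) = 14595 + 40.4×4.15×(T − 0)
2352.635(43.3 − T) = 14595 + 167.66 T
101869 − 14595 = 2520.295 T
T = 87274 / 2520.295 = 34.63 °C

T_f = 34.6 °C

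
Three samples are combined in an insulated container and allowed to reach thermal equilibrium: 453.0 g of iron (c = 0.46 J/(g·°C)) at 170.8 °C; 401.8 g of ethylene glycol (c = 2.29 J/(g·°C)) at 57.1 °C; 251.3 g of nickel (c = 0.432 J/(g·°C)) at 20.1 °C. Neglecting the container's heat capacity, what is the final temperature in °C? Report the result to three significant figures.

T_f = 73.0 °C

Σ mᵢcᵢ(T − Tᵢ) = 0  ⇒  T = Σ mᵢcᵢTᵢ / Σ mᵢcᵢ
Σ mᵢcᵢ = 453.0×0.46 + 401.8×2.29 + 251.3×0.432 = 1237.0636
Σ mᵢcᵢTᵢ = 208.38×170.8 + 920.122×57.1 + 108.5616×20.1 = 90312
T = 90312 / 1237.0636 = 73.01 °C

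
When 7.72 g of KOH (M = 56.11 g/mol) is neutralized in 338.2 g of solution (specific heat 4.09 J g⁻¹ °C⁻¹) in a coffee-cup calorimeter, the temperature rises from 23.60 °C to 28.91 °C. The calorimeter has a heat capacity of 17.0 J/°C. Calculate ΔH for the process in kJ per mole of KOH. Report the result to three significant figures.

|ΔT| = |28.91 − 23.60| = 5.31 °C
|q_surr| = (338.2 × 4.09 + 17.0) × 5.31 = 1400.238 × 5.31 = 7435 J
n(KOH) = 7.72 / 56.11 = 0.1376 mol
Temperature rose, so q_rxn = −|q_surr| = -7.435 kJ
ΔH = q_rxn / n = -54.03 kJ/mol

ΔH = -54.0 kJ/mol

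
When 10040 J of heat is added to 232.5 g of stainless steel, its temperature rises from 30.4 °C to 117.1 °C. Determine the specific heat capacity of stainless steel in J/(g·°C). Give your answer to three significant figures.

c = 0.498 J/(g·°C)

c = q / (m ΔT) = 10040 / (232.5 × 86.7)
c = 10040 / 20157.75 = 0.498 J/(g·°C)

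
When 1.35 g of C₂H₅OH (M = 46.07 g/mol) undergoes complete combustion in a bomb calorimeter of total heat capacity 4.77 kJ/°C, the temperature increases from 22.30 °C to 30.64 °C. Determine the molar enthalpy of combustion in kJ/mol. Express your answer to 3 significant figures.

ΔH = -1360 kJ/mol

ΔT = 30.64 − 22.30 = 8.34 °C
q_cal = C_cal × ΔT = 4.77 × 8.34 = 39.7818 kJ
n = 1.35 / 46.07 = 0.02930 mol
q_rxn = −q_cal = -39.7818 kJ
ΔH = -39.7818 / 0.02930 = -1358 kJ/mol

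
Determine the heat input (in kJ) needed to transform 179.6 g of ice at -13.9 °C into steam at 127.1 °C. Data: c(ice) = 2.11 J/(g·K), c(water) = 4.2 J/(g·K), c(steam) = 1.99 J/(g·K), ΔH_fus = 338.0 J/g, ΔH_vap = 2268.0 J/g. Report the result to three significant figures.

q1 (heat ice -13.9→0.0 °C): 179.6 × 2.11 × 13.9 = 5267 J
q2 (melt at 0 °C): 179.6 × 338.0 = 60705 J
q3 (heat water 0.0→100.0 °C): 179.6 × 4.2 × 100.0 = 75432 J
q4 (vaporize at 100 °C): 179.6 × 2268.0 = 407333 J
q5 (heat steam 100.0→127.1 °C): 179.6 × 1.99 × 27.1 = 9686 J
Total: 5267 + 60705 + 75432 + 407333 + 9686 = 558423 J = 558 kJ

q = 558 kJ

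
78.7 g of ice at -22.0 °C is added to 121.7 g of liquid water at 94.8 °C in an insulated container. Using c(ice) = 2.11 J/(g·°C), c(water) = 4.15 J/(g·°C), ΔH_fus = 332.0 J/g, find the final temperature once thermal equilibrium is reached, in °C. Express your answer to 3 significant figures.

T_f = 21.8 °C

Heat to bring ice to 0 °C and melt it: q₁ = 78.7×2.11×22.0 + 78.7×332.0 = 29782 J
Heat the water can supply cooling to 0 °C: 121.7×4.15×94.8 = 47879.2 J > q₁, so all ice melts.
Energy balance: 121.7×4.15×(94.8 − T) = 29782 + 78.7×4.15×(T − 0)
505.055(94.8 − T) = 29782 + 326.605 T
47879.2 − 29782 = 831.660 T
T = 18097.2 / 831.660 = 21.76 °C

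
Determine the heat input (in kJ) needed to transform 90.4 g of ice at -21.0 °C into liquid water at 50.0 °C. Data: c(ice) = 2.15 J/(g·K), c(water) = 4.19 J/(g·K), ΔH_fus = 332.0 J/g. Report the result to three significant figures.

q1 (heat ice -21.0→0.0 °C): 90.4 × 2.15 × 21.0 = 4082 J
q2 (melt at 0 °C): 90.4 × 332.0 = 30013 J
q3 (heat water 0.0→50.0 °C): 90.4 × 4.19 × 50.0 = 18939 J
Total: 4082 + 30013 + 18939 = 53034 J = 53.0 kJ

q = 53.0 kJ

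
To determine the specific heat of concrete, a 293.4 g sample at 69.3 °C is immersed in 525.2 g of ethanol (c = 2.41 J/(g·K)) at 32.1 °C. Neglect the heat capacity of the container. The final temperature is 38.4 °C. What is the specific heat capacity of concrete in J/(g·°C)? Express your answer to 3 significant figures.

c = 0.880 J/(g·°C)

q_gained = (525.2 × 2.41) × (38.4 − 32.1) = 7974 J
q_lost = 293.4 × c × (69.3 − 38.4) = 9066.06 c
Set equal: c = 7974 / 9066.06 = 0.880 J/(g·°C)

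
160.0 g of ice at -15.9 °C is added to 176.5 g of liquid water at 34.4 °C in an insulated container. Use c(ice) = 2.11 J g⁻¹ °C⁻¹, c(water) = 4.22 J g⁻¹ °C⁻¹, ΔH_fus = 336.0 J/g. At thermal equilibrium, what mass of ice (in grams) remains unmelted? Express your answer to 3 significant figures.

m_ice remaining = 99.7 g

Heat to warm all ice to 0 °C: 160.0×2.11×15.9 = 5367.8 J
Heat released by water cooling to 0 °C: 176.5×4.22×34.4 = 25622 J
25622 J < 5367.8 + 160.0×336.0 = 59127.8 J, so not all ice melts; final T = 0 °C.
Heat left for melting: 25622 − 5367.8 = 20254.2 J
Mass melted = 20254.2 / 336.0 = 60.28 g
Ice remaining = 160.0 − 60.28 = 99.72 g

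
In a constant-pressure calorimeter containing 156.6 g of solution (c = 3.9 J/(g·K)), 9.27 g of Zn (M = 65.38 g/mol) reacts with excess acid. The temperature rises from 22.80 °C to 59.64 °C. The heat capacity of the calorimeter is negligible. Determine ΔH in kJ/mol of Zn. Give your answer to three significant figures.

|ΔT| = |59.64 − 22.80| = 36.84 °C
|q_surr| = (156.6 × 3.9) × 36.84 = 610.74 × 36.84 = 22500 J
n(Zn) = 9.27 / 65.38 = 0.1418 mol
Temperature rose, so q_rxn = −|q_surr| = -22.50 kJ
ΔH = q_rxn / n = -158.7 kJ/mol

ΔH = -159 kJ/mol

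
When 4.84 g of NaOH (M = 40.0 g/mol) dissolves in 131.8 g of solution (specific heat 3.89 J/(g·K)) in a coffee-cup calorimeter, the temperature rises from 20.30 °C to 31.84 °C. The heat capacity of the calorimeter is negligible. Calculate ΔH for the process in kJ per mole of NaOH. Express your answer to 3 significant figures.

|ΔT| = |31.84 − 20.30| = 11.54 °C
|q_surr| = (131.8 × 3.89) × 11.54 = 512.702 × 11.54 = 5917 J
n(NaOH) = 4.84 / 40.0 = 0.1210 mol
Temperature rose, so q_rxn = −|q_surr| = -5.917 kJ
ΔH = q_rxn / n = -48.90 kJ/mol

ΔH = -48.9 kJ/mol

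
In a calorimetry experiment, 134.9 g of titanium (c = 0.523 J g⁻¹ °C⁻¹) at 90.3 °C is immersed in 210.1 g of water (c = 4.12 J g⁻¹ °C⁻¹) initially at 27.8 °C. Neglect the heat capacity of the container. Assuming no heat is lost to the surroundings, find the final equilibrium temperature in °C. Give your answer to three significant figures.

Heat lost by titanium = heat gained by water.
(134.9)(0.523)(90.3 − T) = (210.1)(4.12)(T − 27.8)
70.5527 (90.3 − T) = 865.612 (T − 27.8)
6370.9 − 70.5527 T = 865.612 T − 24064
30434.9 = 936.1647 T
T = 32.51 °C

T_f = 32.5 °C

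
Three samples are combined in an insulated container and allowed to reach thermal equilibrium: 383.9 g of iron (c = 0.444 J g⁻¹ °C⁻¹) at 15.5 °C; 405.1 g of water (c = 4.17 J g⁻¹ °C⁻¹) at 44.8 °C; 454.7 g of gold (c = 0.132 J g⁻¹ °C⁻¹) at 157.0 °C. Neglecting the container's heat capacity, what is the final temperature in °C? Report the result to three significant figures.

T_f = 45.7 °C

Σ mᵢcᵢ(T − Tᵢ) = 0  ⇒  T = Σ mᵢcᵢTᵢ / Σ mᵢcᵢ
Σ mᵢcᵢ = 383.9×0.444 + 405.1×4.17 + 454.7×0.132 = 1919.7390
Σ mᵢcᵢTᵢ = 170.4516×15.5 + 1689.267×44.8 + 60.0204×157.0 = 87744
T = 87744 / 1919.7390 = 45.71 °C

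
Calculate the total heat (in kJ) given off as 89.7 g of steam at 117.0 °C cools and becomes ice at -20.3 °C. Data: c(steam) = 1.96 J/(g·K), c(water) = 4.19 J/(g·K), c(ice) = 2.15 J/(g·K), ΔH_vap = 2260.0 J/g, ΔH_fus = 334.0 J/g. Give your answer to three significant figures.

q = 277 kJ

q1 (cool steam 117.0→100 °C): 89.7 × 1.96 × 17.0 = 2989 J
q2 (condense at 100 °C): 89.7 × 2260.0 = 202722 J
q3 (cool water 100→0 °C): 89.7 × 4.19 × 100.0 = 37584 J
q4 (freeze at 0 °C): 89.7 × 334.0 = 29960 J
q5 (cool ice 0→-20.3 °C): 89.7 × 2.15 × 20.3 = 3915 J
Total: 2989 + 202722 + 37584 + 29960 + 3915 = 277170 J = 277 kJ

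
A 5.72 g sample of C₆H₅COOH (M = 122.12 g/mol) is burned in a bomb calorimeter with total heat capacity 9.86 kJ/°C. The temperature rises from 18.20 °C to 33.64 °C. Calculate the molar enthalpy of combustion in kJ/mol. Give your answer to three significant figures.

ΔH = -3250 kJ/mol

ΔT = 33.64 − 18.20 = 15.44 °C
q_cal = C_cal × ΔT = 9.86 × 15.44 = 152.2384 kJ
n = 5.72 / 122.12 = 0.04684 mol
q_rxn = −q_cal = -152.2384 kJ
ΔH = -152.2384 / 0.04684 = -3250 kJ/mol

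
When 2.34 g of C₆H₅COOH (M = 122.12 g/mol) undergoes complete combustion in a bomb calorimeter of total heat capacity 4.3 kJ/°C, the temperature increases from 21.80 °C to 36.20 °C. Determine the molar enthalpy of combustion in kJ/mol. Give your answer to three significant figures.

ΔT = 36.20 − 21.80 = 14.40 °C
q_cal = C_cal × ΔT = 4.3 × 14.40 = 61.92 kJ
n = 2.34 / 122.12 = 0.01916 mol
q_rxn = −q_cal = -61.92 kJ
ΔH = -61.92 / 0.01916 = -3232 kJ/mol

ΔH = -3230 kJ/mol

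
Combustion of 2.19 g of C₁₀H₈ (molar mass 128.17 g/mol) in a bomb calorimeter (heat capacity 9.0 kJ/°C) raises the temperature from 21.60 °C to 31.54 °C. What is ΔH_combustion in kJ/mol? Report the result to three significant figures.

ΔH = -5240 kJ/mol

ΔT = 31.54 − 21.60 = 9.94 °C
q_cal = C_cal × ΔT = 9.0 × 9.94 = 89.46 kJ
n = 2.19 / 128.17 = 0.017087 mol
q_rxn = −q_cal = -89.46 kJ
ΔH = -89.46 / 0.017087 = -5236 kJ/mol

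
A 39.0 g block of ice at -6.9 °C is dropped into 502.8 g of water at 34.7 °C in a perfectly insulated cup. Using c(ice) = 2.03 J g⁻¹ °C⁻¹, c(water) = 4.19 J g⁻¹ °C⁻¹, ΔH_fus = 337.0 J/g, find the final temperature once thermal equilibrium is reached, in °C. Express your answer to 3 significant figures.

T_f = 26.2 °C

Heat to bring ice to 0 °C and melt it: q₁ = 39.0×2.03×6.9 + 39.0×337.0 = 13689 J
Heat the water can supply cooling to 0 °C: 502.8×4.19×34.7 = 73103.6 J > q₁, so all ice melts.
Energy balance: 502.8×4.19×(34.7 − T) = 13689 + 39.0×4.19×(T − 0)
2106.732(34.7 − T) = 13689 + 163.41 T
73103.6 − 13689 = 2270.142 T
T = 59414.6 / 2270.142 = 26.17 °C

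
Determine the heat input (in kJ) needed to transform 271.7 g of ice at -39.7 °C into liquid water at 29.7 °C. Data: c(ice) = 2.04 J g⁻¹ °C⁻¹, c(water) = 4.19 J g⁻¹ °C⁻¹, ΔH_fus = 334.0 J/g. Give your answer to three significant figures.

q = 147 kJ

q1 (heat ice -39.7→0.0 °C): 271.7 × 2.04 × 39.7 = 22004 J
q2 (melt at 0 °C): 271.7 × 334.0 = 90748 J
q3 (heat water 0.0→29.7 °C): 271.7 × 4.19 × 29.7 = 33811 J
Total: 22004 + 90748 + 33811 = 146563 J = 147 kJ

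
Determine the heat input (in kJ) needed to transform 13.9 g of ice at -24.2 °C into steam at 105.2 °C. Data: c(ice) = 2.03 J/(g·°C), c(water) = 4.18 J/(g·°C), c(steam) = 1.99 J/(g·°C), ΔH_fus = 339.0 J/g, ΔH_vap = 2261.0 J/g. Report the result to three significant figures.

q1 (heat ice -24.2→0.0 °C): 13.9 × 2.03 × 24.2 = 683 J
q2 (melt at 0 °C): 13.9 × 339.0 = 4712 J
q3 (heat water 0.0→100.0 °C): 13.9 × 4.18 × 100.0 = 5810 J
q4 (vaporize at 100 °C): 13.9 × 2261.0 = 31428 J
q5 (heat steam 100.0→105.2 °C): 13.9 × 1.99 × 5.2 = 144 J
Total: 683 + 4712 + 5810 + 31428 + 144 = 42777 J = 42.8 kJ

q = 42.8 kJ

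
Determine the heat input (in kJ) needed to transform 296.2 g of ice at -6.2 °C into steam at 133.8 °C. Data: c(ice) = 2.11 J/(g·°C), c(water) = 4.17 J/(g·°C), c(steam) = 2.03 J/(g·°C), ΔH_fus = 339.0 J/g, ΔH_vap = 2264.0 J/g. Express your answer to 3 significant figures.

q1 (heat ice -6.2→0.0 °C): 296.2 × 2.11 × 6.2 = 3875 J
q2 (melt at 0 °C): 296.2 × 339.0 = 100412 J
q3 (heat water 0.0→100.0 °C): 296.2 × 4.17 × 100.0 = 123515 J
q4 (vaporize at 100 °C): 296.2 × 2264.0 = 670597 J
q5 (heat steam 100.0→133.8 °C): 296.2 × 2.03 × 33.8 = 20323 J
Total: 3875 + 100412 + 123515 + 670597 + 20323 = 918722 J = 919 kJ

q = 919 kJ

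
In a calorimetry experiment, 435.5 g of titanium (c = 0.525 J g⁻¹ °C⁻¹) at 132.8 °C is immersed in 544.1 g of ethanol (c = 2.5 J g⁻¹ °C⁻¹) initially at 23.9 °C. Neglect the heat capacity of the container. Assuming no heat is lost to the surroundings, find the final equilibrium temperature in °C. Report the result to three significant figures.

T_f = 39.6 °C

Heat lost by titanium = heat gained by ethanol.
(435.5)(0.525)(132.8 − T) = (544.1)(2.5)(T − 23.9)
228.6375 (132.8 − T) = 1360.25 (T − 23.9)
30363 − 228.6375 T = 1360.25 T − 32510
62873 = 1588.8875 T
T = 39.57 °C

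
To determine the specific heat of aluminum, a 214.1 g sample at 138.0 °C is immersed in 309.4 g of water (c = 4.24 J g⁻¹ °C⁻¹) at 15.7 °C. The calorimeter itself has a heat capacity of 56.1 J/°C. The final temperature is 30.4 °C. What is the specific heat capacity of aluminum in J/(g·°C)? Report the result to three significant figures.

q_gained = (309.4 × 4.24 + 56.1) × (30.4 − 15.7) = 20110 J
q_lost = 214.1 × c × (138.0 − 30.4) = 23037.16 c
Set equal: c = 20110 / 23037.16 = 0.873 J/(g·°C)

c = 0.873 J/(g·°C)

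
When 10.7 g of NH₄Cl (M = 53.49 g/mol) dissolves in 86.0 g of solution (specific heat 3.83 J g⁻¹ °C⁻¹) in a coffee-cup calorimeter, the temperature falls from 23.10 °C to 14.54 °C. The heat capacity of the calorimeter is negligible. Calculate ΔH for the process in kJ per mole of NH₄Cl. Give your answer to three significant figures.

ΔH = 14.1 kJ/mol

|ΔT| = |14.54 − 23.10| = 8.56 °C
|q_surr| = (86.0 × 3.83) × 8.56 = 329.38 × 8.56 = 2819 J
n(NH₄Cl) = 10.7 / 53.49 = 0.2000 mol
Temperature fell, so q_rxn = +|q_surr| = 2.819 kJ
ΔH = q_rxn / n = 14.10 kJ/mol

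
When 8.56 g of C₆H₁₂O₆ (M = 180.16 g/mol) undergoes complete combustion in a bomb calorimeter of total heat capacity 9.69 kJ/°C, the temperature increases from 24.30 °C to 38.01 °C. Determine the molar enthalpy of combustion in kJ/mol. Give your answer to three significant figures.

ΔT = 38.01 − 24.30 = 13.71 °C
q_cal = C_cal × ΔT = 9.69 × 13.71 = 132.8499 kJ
n = 8.56 / 180.16 = 0.04751 mol
q_rxn = −q_cal = -132.8499 kJ
ΔH = -132.8499 / 0.04751 = -2796 kJ/mol

ΔH = -2800 kJ/mol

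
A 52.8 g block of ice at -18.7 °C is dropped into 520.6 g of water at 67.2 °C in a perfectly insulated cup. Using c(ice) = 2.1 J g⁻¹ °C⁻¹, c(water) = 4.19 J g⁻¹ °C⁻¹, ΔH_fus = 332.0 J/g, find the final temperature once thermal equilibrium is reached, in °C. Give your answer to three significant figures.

T_f = 52.9 °C

Heat to bring ice to 0 °C and melt it: q₁ = 52.8×2.1×18.7 + 52.8×332.0 = 19603 J
Heat the water can supply cooling to 0 °C: 520.6×4.19×67.2 = 146584 J > q₁, so all ice melts.
Energy balance: 520.6×4.19×(67.2 − T) = 19603 + 52.8×4.19×(T − 0)
2181.314(67.2 − T) = 19603 + 221.232 T
146584 − 19603 = 2402.546 T
T = 126981 / 2402.546 = 52.85 °C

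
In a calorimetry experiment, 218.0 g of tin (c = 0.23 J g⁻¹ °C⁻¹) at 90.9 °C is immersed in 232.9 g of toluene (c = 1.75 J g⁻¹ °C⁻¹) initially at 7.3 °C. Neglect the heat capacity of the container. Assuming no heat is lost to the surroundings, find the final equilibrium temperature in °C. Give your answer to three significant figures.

Heat lost by tin = heat gained by toluene.
(218.0)(0.23)(90.9 − T) = (232.9)(1.75)(T − 7.3)
50.14 (90.9 − T) = 407.575 (T − 7.3)
4557.7 − 50.14 T = 407.575 T − 2975.3
7533.0 = 457.715 T
T = 16.46 °C

T_f = 16.5 °C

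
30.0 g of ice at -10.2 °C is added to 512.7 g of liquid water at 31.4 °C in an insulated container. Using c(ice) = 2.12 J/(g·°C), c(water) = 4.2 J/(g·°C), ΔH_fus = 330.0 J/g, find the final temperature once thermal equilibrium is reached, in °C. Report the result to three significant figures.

T_f = 25.0 °C

Heat to bring ice to 0 °C and melt it: q₁ = 30.0×2.12×10.2 + 30.0×330.0 = 10549 J
Heat the water can supply cooling to 0 °C: 512.7×4.2×31.4 = 67614.9 J > q₁, so all ice melts.
Energy balance: 512.7×4.2×(31.4 − T) = 10549 + 30.0×4.2×(T − 0)
2153.34(31.4 − T) = 10549 + 126 T
67614.9 − 10549 = 2279.34 T
T = 57065.9 / 2279.34 = 25.04 °C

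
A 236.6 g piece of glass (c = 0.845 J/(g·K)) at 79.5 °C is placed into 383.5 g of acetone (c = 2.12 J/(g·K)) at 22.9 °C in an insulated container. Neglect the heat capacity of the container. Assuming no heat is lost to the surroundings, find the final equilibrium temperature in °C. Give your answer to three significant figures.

T_f = 34.1 °C

Heat lost by glass = heat gained by acetone.
(236.6)(0.845)(79.5 − T) = (383.5)(2.12)(T − 22.9)
199.927 (79.5 − T) = 813.02 (T − 22.9)
15894 − 199.927 T = 813.02 T − 18618
34512 = 1012.947 T
T = 34.07 °C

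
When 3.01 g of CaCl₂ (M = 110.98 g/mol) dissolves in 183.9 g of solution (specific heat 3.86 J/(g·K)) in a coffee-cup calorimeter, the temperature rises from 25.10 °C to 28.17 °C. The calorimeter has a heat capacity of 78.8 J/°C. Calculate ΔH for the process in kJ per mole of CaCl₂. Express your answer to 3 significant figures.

ΔH = -89.3 kJ/mol

|ΔT| = |28.17 − 25.10| = 3.07 °C
|q_surr| = (183.9 × 3.86 + 78.8) × 3.07 = 788.654 × 3.07 = 2421 J
n(CaCl₂) = 3.01 / 110.98 = 0.02712 mol
Temperature rose, so q_rxn = −|q_surr| = -2.421 kJ
ΔH = q_rxn / n = -89.27 kJ/mol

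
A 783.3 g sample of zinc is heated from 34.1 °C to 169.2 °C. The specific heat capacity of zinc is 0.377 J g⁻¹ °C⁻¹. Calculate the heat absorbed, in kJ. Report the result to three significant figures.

q = 39.9 kJ

q = m c ΔT = 783.3 × 0.377 × (169.2 − 34.1)
q = 783.3 × 0.377 × 135.1 = 39900 J = 39.9 kJ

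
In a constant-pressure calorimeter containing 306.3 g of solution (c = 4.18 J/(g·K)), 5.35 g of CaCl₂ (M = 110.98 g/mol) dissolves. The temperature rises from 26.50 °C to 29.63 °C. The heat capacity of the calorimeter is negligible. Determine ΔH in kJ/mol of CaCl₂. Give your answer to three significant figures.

ΔH = -83.1 kJ/mol

|ΔT| = |29.63 − 26.50| = 3.13 °C
|q_surr| = (306.3 × 4.18) × 3.13 = 1280.334 × 3.13 = 4007 J
n(CaCl₂) = 5.35 / 110.98 = 0.04821 mol
Temperature rose, so q_rxn = −|q_surr| = -4.007 kJ
ΔH = q_rxn / n = -83.12 kJ/mol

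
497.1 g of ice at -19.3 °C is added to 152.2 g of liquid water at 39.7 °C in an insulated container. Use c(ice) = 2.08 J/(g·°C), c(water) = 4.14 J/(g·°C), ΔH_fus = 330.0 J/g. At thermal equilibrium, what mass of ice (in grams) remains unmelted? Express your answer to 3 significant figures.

m_ice remaining = 482 g

Heat to warm all ice to 0 °C: 497.1×2.08×19.3 = 19956 J
Heat released by water cooling to 0 °C: 152.2×4.14×39.7 = 25015 J
25015 J < 19956 + 497.1×330.0 = 183999 J, so not all ice melts; final T = 0 °C.
Heat left for melting: 25015 − 19956 = 5059 J
Mass melted = 5059 / 330.0 = 15.33 g
Ice remaining = 497.1 − 15.33 = 481.77 g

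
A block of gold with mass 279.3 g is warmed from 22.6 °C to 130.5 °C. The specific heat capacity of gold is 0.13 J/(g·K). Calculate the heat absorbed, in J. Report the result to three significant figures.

q = m c ΔT = 279.3 × 0.13 × (130.5 − 22.6)
q = 279.3 × 0.13 × 107.9 = 3918 J

q = 3920 J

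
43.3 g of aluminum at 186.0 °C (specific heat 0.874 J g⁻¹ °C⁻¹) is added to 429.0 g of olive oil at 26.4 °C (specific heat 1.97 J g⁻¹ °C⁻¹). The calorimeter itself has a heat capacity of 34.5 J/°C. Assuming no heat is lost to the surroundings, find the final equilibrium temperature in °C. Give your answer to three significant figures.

T_f = 33.0 °C

Heat lost by aluminum = heat gained by olive oil + calorimeter.
(43.3)(0.874)(186.0 − T) = [(429.0)(1.97) + 34.5](T − 26.4)
37.8442 (186.0 − T) = 879.63 (T − 26.4)
7039.0 − 37.8442 T = 879.63 T − 23222
30261.0 = 917.4742 T
T = 32.98 °C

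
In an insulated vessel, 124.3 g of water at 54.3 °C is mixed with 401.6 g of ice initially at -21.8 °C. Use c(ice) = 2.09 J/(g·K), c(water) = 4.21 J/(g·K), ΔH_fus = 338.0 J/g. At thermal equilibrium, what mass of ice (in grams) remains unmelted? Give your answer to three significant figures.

m_ice remaining = 372 g

Heat to warm all ice to 0 °C: 401.6×2.09×21.8 = 18298 J
Heat released by water cooling to 0 °C: 124.3×4.21×54.3 = 28415 J
28415 J < 18298 + 401.6×338.0 = 154038.8 J, so not all ice melts; final T = 0 °C.
Heat left for melting: 28415 − 18298 = 10117 J
Mass melted = 10117 / 338.0 = 29.93 g
Ice remaining = 401.6 − 29.93 = 371.67 g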